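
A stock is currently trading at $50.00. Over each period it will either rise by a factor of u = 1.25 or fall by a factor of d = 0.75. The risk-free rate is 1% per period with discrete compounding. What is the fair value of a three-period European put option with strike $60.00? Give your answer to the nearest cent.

Risk-neutral probability p = (1 + 0.01 − 0.75)/(1.25 − 0.75) = 0.2600/0.5000 = 0.5200
Terminal stock prices: S_uuu = 97.66, S_uud = 58.59, S_udd = 35.16, S_ddd = 21.09
Terminal payoffs (K − S): max(-37.66, 0) = 0, max(1.406, 0) = 1.406, max(24.84, 0) = 24.84, max(38.91, 0) = 38.91
Node uu (S = 78.12): V_uu = 1/1.01·[0.5200·0.0000 + 0.4800·1.4062] = 0.6683
Node ud (S = 46.88): V_ud = 1/1.01·[0.5200·1.4062 + 0.4800·24.8438] = 12.5309
Node dd (S = 28.12): V_dd = 1/1.01·[0.5200·24.8438 + 0.4800·38.9062] = 31.2809
Node u (S = 62.5): V_u = 1/1.01·[0.5200·0.6683 + 0.4800·12.5309] = 6.2994
Node d (S = 37.5): V_d = 1/1.01·[0.5200·12.5309 + 0.4800·31.2809] = 21.3178
Node 0 (S = 50): V_0 = 1/1.01·[0.5200·6.2994 + 0.4800·21.3178] = 13.3745

$13.37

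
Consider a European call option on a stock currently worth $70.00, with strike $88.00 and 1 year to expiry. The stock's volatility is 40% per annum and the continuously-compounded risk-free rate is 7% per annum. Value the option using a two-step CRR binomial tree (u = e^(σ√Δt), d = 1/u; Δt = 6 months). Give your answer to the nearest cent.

CRR parameters: u = e^(σ√Δt) = e^(0.4·√0.5) = 1.3269, d = 1/u = 0.7536
Per-period rate: rΔt = 0.07·0.5 = 0.035, so R = e^0.035 = 1.0356
Risk-neutral probability p = (e^0.035 − 0.7536)/(1.3269 − 0.7536) = 0.2820/0.5733 = 0.4919
Terminal stock prices: S_uu = 123.2, S_ud = 70, S_dd = 39.76
Terminal payoffs (S − K): max(35.25, 0) = 35.25, max(-18, 0) = 0, max(-48.24, 0) = 0
Node u (S = 92.88): V_u = e^(−0.035)·[0.4919·35.2458 + 0.5081·0.0000] = 16.7408
Node d (S = 52.75): V_d = e^(−0.035)·[0.4919·0.0000 + 0.5081·0.0000] = 0.0000
Node 0 (S = 70): V_0 = e^(−0.035)·[0.4919·16.7408 + 0.5081·0.0000] = 7.9515

$7.95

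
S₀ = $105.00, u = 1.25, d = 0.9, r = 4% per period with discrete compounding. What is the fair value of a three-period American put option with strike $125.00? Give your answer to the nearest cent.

Risk-neutral probability p = (1 + 0.04 − 0.9)/(1.25 − 0.9) = 0.1400/0.3500 = 0.4000
Terminal stock prices: S_uuu = 205.1, S_uud = 147.7, S_udd = 106.3, S_ddd = 76.55
Terminal payoffs (K − S): max(-80.08, 0) = 0, max(-22.66, 0) = 0, max(18.69, 0) = 18.69, max(48.45, 0) = 48.45
Node uu (S = 164.1): continuation = 1/1.04·[0.4000·0.0000 + 0.6000·0.0000] = 0.0000; exercise value = 0.0000 ≤ continuation, so V_uu = 0.0000
Node ud (S = 118.1): continuation = 1/1.04·[0.4000·0.0000 + 0.6000·18.6875] = 10.7812; exercise value = 6.8750 ≤ continuation, so V_ud = 10.7812
Node dd (S = 85.05): continuation = 1/1.04·[0.4000·18.6875 + 0.6000·48.4550] = 35.1423; exercise value = 39.9500 > continuation, so V_dd = 39.9500 (exercise)
Node u (S = 131.2): continuation = 1/1.04·[0.4000·0.0000 + 0.6000·10.7812] = 6.2200; exercise value = 0.0000 ≤ continuation, so V_u = 6.2200
Node d (S = 94.5): continuation = 1/1.04·[0.4000·10.7812 + 0.6000·39.9500] = 27.1947; exercise value = 30.5000 > continuation, so V_d = 30.5000 (exercise)
Node 0 (S = 105): continuation = 1/1.04·[0.4000·6.2200 + 0.6000·30.5000] = 19.9884; exercise value = 20.0000 > continuation, so V_0 = 20.0000 (exercise)

$20.00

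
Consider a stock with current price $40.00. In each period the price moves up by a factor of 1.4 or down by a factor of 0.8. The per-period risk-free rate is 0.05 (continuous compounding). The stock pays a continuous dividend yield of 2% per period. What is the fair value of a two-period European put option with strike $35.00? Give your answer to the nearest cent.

Per-period risk-free factor R = e^0.05 = 1.0513; dividend-adjusted growth = e^(0.05−0.02) = 1.0305.
Risk-neutral probability p = (1.0305 − 0.8)/(1.4 − 0.8) = 0.2305/0.6000 = 0.3841
Terminal stock prices: S_uu = 78.4, S_ud = 44.8, S_dd = 25.6
Terminal payoffs (K − S): max(-43.4, 0) = 0, max(-9.8, 0) = 0, max(9.4, 0) = 9.4
Node u (S = 56): V_u = e^(−0.05)·[0.3841·0.0000 + 0.6159·0.0000] = 0.0000
Node d (S = 32): V_d = e^(−0.05)·[0.3841·0.0000 + 0.6159·9.4000] = 5.5072
Node 0 (S = 40): V_0 = e^(−0.05)·[0.3841·0.0000 + 0.6159·5.5072] = 3.2265

$3.23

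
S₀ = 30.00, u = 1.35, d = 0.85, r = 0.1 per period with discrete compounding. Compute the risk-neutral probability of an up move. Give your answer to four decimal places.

p = 0.5000

Risk-neutral probability p = (1 + 0.1 − 0.85)/(1.35 − 0.85) = 0.2500/0.5000 = 0.5000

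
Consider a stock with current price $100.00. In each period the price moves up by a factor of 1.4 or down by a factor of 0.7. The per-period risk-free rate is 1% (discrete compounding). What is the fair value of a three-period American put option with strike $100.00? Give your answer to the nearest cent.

$23.90

Risk-neutral probability p = (1 + 0.01 − 0.7)/(1.4 − 0.7) = 0.3100/0.7000 = 0.4429
Terminal stock prices: S_uuu = 274.4, S_uud = 137.2, S_udd = 68.6, S_ddd = 34.3
Terminal payoffs (K − S): max(-174.4, 0) = 0, max(-37.2, 0) = 0, max(31.4, 0) = 31.4, max(65.7, 0) = 65.7
Node uu (S = 196): continuation = 1/1.01·[0.4429·0.0000 + 0.5571·0.0000] = 0.0000; exercise value = 0.0000 ≤ continuation, so V_uu = 0.0000
Node ud (S = 98): continuation = 1/1.01·[0.4429·0.0000 + 0.5571·31.4000] = 17.3211; exercise value = 2.0000 ≤ continuation, so V_ud = 17.3211
Node dd (S = 49): continuation = 1/1.01·[0.4429·31.4000 + 0.5571·65.7000] = 50.0099; exercise value = 51.0000 > continuation, so V_dd = 51.0000 (exercise)
Node u (S = 140): continuation = 1/1.01·[0.4429·0.0000 + 0.5571·17.3211] = 9.5548; exercise value = 0.0000 ≤ continuation, so V_u = 9.5548
Node d (S = 70): continuation = 1/1.01·[0.4429·17.3211 + 0.5571·51.0000] = 35.7278; exercise value = 30.0000 ≤ continuation, so V_d = 35.7278
Node 0 (S = 100): continuation = 1/1.01·[0.4429·9.5548 + 0.5571·35.7278] = 23.8979; exercise value = 0.0000 ≤ continuation, so V_0 = 23.8979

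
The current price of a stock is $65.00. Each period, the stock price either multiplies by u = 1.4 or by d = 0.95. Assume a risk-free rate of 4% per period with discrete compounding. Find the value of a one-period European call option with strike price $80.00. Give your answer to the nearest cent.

Risk-neutral probability p = (1 + 0.04 − 0.95)/(1.4 − 0.95) = 0.0900/0.4500 = 0.2000
Terminal stock prices: S_u = 91, S_d = 61.75
Terminal payoffs (S − K): max(11, 0) = 11, max(-18.25, 0) = 0
Node 0 (S = 65): V_0 = 1/1.04·[0.2000·11.0000 + 0.8000·0.0000] = 2.1154

$2.12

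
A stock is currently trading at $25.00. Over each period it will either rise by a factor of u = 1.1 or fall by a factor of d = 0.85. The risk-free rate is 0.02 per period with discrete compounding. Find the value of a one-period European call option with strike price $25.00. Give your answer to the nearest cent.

$1.67

Risk-neutral probability p = (1 + 0.02 − 0.85)/(1.1 − 0.85) = 0.1700/0.2500 = 0.6800
Terminal stock prices: S_u = 27.5, S_d = 21.25
Terminal payoffs (S − K): max(2.5, 0) = 2.5, max(-3.75, 0) = 0
Node 0 (S = 25): V_0 = 1/1.02·[0.6800·2.5000 + 0.3200·0.0000] = 1.6667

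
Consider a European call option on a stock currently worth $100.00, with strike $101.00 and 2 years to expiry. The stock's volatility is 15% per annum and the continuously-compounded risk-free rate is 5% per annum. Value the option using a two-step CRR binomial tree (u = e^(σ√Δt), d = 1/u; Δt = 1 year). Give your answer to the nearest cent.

CRR parameters: u = e^(σ√Δt) = e^(0.15·√1) = 1.1618, d = 1/u = 0.8607
Per-period rate: rΔt = 0.05·1 = 0.05, so R = e^0.05 = 1.0513
Risk-neutral probability p = (e^0.05 − 0.8607)/(1.1618 − 0.8607) = 0.1906/0.3011 = 0.6328
Terminal stock prices: S_uu = 135, S_ud = 100, S_dd = 74.08
Terminal payoffs (S − K): max(33.99, 0) = 33.99, max(-1, 0) = 0, max(-26.92, 0) = 0
Node u (S = 116.2): V_u = e^(−0.05)·[0.6328·33.9859 + 0.3672·0.0000] = 20.4585
Node d (S = 86.07): V_d = e^(−0.05)·[0.6328·0.0000 + 0.3672·0.0000] = 0.0000
Node 0 (S = 100): V_0 = e^(−0.05)·[0.6328·20.4585 + 0.3672·0.0000] = 12.3154

$12.32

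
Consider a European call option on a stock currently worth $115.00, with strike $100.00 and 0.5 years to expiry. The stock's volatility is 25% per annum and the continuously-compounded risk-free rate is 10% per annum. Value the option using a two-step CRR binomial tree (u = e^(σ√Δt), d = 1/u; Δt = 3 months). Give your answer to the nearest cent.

$21.71

CRR parameters: u = e^(σ√Δt) = e^(0.25·√0.25) = 1.1331, d = 1/u = 0.8825
Per-period rate: rΔt = 0.1·0.25 = 0.025, so R = e^0.025 = 1.0253
Risk-neutral probability p = (e^0.025 − 0.8825)/(1.1331 − 0.8825) = 0.1428/0.2507 = 0.5698
Terminal stock prices: S_uu = 147.7, S_ud = 115, S_dd = 89.56
Terminal payoffs (S − K): max(47.66, 0) = 47.66, max(15, 0) = 15, max(-10.44, 0) = 0
Node u (S = 130.3): V_u = e^(−0.025)·[0.5698·47.6629 + 0.4302·15.0000] = 32.7811
Node d (S = 101.5): V_d = e^(−0.025)·[0.5698·15.0000 + 0.4302·0.0000] = 8.3358
Node 0 (S = 115): V_0 = e^(−0.025)·[0.5698·32.7811 + 0.4302·8.3358] = 21.7147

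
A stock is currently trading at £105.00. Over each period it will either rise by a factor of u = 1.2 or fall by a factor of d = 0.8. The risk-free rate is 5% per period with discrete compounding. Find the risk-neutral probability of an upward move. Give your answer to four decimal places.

Risk-neutral probability p = (1 + 0.05 − 0.8)/(1.2 − 0.8) = 0.2500/0.4000 = 0.6250

p = 0.6250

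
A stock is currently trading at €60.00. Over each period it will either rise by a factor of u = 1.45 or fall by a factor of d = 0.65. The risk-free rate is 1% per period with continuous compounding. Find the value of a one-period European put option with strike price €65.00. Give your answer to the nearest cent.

Risk-neutral probability p = (e^0.01 − 0.65)/(1.45 − 0.65) = 0.3601/0.8000 = 0.4501
Terminal stock prices: S_u = 87, S_d = 39
Terminal payoffs (K − S): max(-22, 0) = 0, max(26, 0) = 26
Node 0 (S = 60): V_0 = e^(−0.01)·[0.4501·0.0000 + 0.5499·26.0000] = 14.1561

€14.16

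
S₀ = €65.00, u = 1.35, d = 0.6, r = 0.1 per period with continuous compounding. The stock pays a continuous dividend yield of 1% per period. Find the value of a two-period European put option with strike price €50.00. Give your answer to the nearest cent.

Per-period risk-free factor R = e^0.1 = 1.1052; dividend-adjusted growth = e^(0.1−0.01) = 1.0942.
Risk-neutral probability p = (1.0942 − 0.6)/(1.35 − 0.6) = 0.4942/0.7500 = 0.6589
Terminal stock prices: S_uu = 118.5, S_ud = 52.65, S_dd = 23.4
Terminal payoffs (K − S): max(-68.46, 0) = 0, max(-2.65, 0) = 0, max(26.6, 0) = 26.6
Node u (S = 87.75): V_u = e^(−0.1)·[0.6589·0.0000 + 0.3411·0.0000] = 0.0000
Node d (S = 39): V_d = e^(−0.1)·[0.6589·0.0000 + 0.3411·26.6000] = 8.2098
Node 0 (S = 65): V_0 = e^(−0.1)·[0.6589·0.0000 + 0.3411·8.2098] = 2.5339

€2.53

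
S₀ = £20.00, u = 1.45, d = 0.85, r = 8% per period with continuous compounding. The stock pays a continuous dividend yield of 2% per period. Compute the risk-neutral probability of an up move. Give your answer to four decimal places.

Per-period risk-free factor R = e^0.08 = 1.0833; dividend-adjusted growth = e^(0.08−0.02) = 1.0618.
Risk-neutral probability p = (1.0618 − 0.85)/(1.45 − 0.85) = 0.2118/0.6000 = 0.3531

p = 0.3531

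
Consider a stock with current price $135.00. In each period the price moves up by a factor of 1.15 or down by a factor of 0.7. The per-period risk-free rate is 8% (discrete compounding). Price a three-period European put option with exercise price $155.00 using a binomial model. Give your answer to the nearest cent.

$12.10

Risk-neutral probability p = (1 + 0.08 − 0.7)/(1.15 − 0.7) = 0.3800/0.4500 = 0.8444
Terminal stock prices: S_uuu = 205.3, S_uud = 125, S_udd = 76.07, S_ddd = 46.3
Terminal payoffs (K − S): max(-50.32, 0) = 0, max(30.02, 0) = 30.02, max(78.93, 0) = 78.93, max(108.7, 0) = 108.7
Node uu (S = 178.5): V_uu = 1/1.08·[0.8444·0.0000 + 0.1556·30.0238] = 4.3244
Node ud (S = 108.7): V_ud = 1/1.08·[0.8444·30.0238 + 0.1556·78.9275] = 34.8435
Node dd (S = 66.15): V_dd = 1/1.08·[0.8444·78.9275 + 0.1556·108.6950] = 77.3685
Node u (S = 155.2): V_u = 1/1.08·[0.8444·4.3244 + 0.1556·34.8435] = 8.3998
Node d (S = 94.5): V_d = 1/1.08·[0.8444·34.8435 + 0.1556·77.3685] = 38.3875
Node 0 (S = 135): V_0 = 1/1.08·[0.8444·8.3998 + 0.1556·38.3875] = 12.0968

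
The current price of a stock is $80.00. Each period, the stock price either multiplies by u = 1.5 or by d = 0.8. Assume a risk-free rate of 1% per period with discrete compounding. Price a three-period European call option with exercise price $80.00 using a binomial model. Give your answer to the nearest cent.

$16.72

Risk-neutral probability p = (1 + 0.01 − 0.8)/(1.5 − 0.8) = 0.2100/0.7000 = 0.3000
Terminal stock prices: S_uuu = 270, S_uud = 144, S_udd = 76.8, S_ddd = 40.96
Terminal payoffs (S − K): max(190, 0) = 190, max(64, 0) = 64, max(-3.2, 0) = 0, max(-39.04, 0) = 0
Node uu (S = 180): V_uu = 1/1.01·[0.3000·190.0000 + 0.7000·64.0000] = 100.7921
Node ud (S = 96): V_ud = 1/1.01·[0.3000·64.0000 + 0.7000·0.0000] = 19.0099
Node dd (S = 51.2): V_dd = 1/1.01·[0.3000·0.0000 + 0.7000·0.0000] = 0.0000
Node u (S = 120): V_u = 1/1.01·[0.3000·100.7921 + 0.7000·19.0099] = 43.1134
Node d (S = 64): V_d = 1/1.01·[0.3000·19.0099 + 0.7000·0.0000] = 5.6465
Node 0 (S = 80): V_0 = 1/1.01·[0.3000·43.1134 + 0.7000·5.6465] = 16.7194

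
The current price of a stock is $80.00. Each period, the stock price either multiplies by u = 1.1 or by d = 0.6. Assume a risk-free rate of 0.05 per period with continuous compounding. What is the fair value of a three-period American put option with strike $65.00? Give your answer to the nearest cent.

Risk-neutral probability p = (e^0.05 − 0.6)/(1.1 − 0.6) = 0.4513/0.5000 = 0.9025
Terminal stock prices: S_uuu = 106.5, S_uud = 58.08, S_udd = 31.68, S_ddd = 17.28
Terminal payoffs (K − S): max(-41.48, 0) = 0, max(6.92, 0) = 6.92, max(33.32, 0) = 33.32, max(47.72, 0) = 47.72
Node uu (S = 96.8): continuation = e^(−0.05)·[0.9025·0.0000 + 0.0975·6.9200] = 0.6415; exercise value = 0.0000 ≤ continuation, so V_uu = 0.6415
Node ud (S = 52.8): continuation = e^(−0.05)·[0.9025·6.9200 + 0.0975·33.3200] = 9.0299; exercise value = 12.2000 > continuation, so V_ud = 12.2000 (exercise)
Node dd (S = 28.8): continuation = e^(−0.05)·[0.9025·33.3200 + 0.0975·47.7200] = 33.0299; exercise value = 36.2000 > continuation, so V_dd = 36.2000 (exercise)
Node u (S = 88): continuation = e^(−0.05)·[0.9025·0.6415 + 0.0975·12.2000] = 1.6818; exercise value = 0.0000 ≤ continuation, so V_u = 1.6818
Node d (S = 48): continuation = e^(−0.05)·[0.9025·12.2000 + 0.0975·36.2000] = 13.8299; exercise value = 17.0000 > continuation, so V_d = 17.0000 (exercise)
Node 0 (S = 80): continuation = e^(−0.05)·[0.9025·1.6818 + 0.0975·17.0000] = 3.0198; exercise value = 0.0000 ≤ continuation, so V_0 = 3.0198

$3.02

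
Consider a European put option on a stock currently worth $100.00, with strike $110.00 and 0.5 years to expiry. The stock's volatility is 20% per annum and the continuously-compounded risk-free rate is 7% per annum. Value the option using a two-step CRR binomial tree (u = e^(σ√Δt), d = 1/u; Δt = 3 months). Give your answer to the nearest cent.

CRR parameters: u = e^(σ√Δt) = e^(0.2·√0.25) = 1.1052, d = 1/u = 0.9048
Per-period rate: rΔt = 0.07·0.25 = 0.0175, so R = e^0.0175 = 1.0177
Risk-neutral probability p = (e^0.0175 − 0.9048)/(1.1052 − 0.9048) = 0.1128/0.2003 = 0.5631
Terminal stock prices: S_uu = 122.1, S_ud = 100, S_dd = 81.87
Terminal payoffs (K − S): max(-12.14, 0) = 0, max(10, 0) = 10, max(28.13, 0) = 28.13
Node u (S = 110.5): V_u = e^(−0.0175)·[0.5631·0.0000 + 0.4369·10.0000] = 4.2928
Node d (S = 90.48): V_d = e^(−0.0175)·[0.5631·10.0000 + 0.4369·28.1269] = 17.6080
Node 0 (S = 100): V_0 = e^(−0.0175)·[0.5631·4.2928 + 0.4369·17.6080] = 9.9342

$9.93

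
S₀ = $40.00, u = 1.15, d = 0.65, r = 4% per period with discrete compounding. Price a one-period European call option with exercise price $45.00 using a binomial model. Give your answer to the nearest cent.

$0.75

Risk-neutral probability p = (1 + 0.04 − 0.65)/(1.15 − 0.65) = 0.3900/0.5000 = 0.7800
Terminal stock prices: S_u = 46, S_d = 26
Terminal payoffs (S − K): max(1, 0) = 1, max(-19, 0) = 0
Node 0 (S = 40): V_0 = 1/1.04·[0.7800·1.0000 + 0.2200·0.0000] = 0.7500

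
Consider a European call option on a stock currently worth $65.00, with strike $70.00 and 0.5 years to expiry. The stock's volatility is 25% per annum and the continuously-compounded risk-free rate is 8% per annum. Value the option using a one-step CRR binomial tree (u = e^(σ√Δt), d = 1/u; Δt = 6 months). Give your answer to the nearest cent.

CRR parameters: u = e^(σ√Δt) = e^(0.25·√0.5) = 1.1934, d = 1/u = 0.8380
Per-period rate: rΔt = 0.08·0.5 = 0.04, so R = e^0.04 = 1.0408
Risk-neutral probability p = (e^0.04 − 0.8380)/(1.1934 − 0.8380) = 0.2028/0.3554 = 0.5708
Terminal stock prices: S_u = 77.57, S_d = 54.47
Terminal payoffs (S − K): max(7.569, 0) = 7.569, max(-15.53, 0) = 0
Node 0 (S = 65): V_0 = e^(−0.04)·[0.5708·7.5687 + 0.4292·0.0000] = 4.1505

$4.15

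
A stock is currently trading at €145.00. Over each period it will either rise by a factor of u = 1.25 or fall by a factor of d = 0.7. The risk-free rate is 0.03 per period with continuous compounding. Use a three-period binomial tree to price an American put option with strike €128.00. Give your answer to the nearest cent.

€15.40

Risk-neutral probability p = (e^0.03 − 0.7)/(1.25 − 0.7) = 0.3305/0.5500 = 0.6008
Terminal stock prices: S_uuu = 283.2, S_uud = 158.6, S_udd = 88.81, S_ddd = 49.73
Terminal payoffs (K − S): max(-155.2, 0) = 0, max(-30.59, 0) = 0, max(39.19, 0) = 39.19, max(78.27, 0) = 78.27
Node uu (S = 226.6): continuation = e^(−0.03)·[0.6008·0.0000 + 0.3992·0.0000] = 0.0000; exercise value = 0.0000 ≤ continuation, so V_uu = 0.0000
Node ud (S = 126.9): continuation = e^(−0.03)·[0.6008·0.0000 + 0.3992·39.1875] = 15.1803; exercise value = 1.1250 ≤ continuation, so V_ud = 15.1803
Node dd (S = 71.05): continuation = e^(−0.03)·[0.6008·39.1875 + 0.3992·78.2650] = 53.1670; exercise value = 56.9500 > continuation, so V_dd = 56.9500 (exercise)
Node u (S = 181.2): continuation = e^(−0.03)·[0.6008·0.0000 + 0.3992·15.1803] = 5.8805; exercise value = 0.0000 ≤ continuation, so V_u = 5.8805
Node d (S = 101.5): continuation = e^(−0.03)·[0.6008·15.1803 + 0.3992·56.9500] = 30.9122; exercise value = 26.5000 ≤ continuation, so V_d = 30.9122
Node 0 (S = 145): continuation = e^(−0.03)·[0.6008·5.8805 + 0.3992·30.9122] = 15.4034; exercise value = 0.0000 ≤ continuation, so V_0 = 15.4034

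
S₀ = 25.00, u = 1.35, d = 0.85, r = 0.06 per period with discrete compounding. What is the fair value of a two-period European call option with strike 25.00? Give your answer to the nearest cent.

4.83

Risk-neutral probability p = (1 + 0.06 − 0.85)/(1.35 − 0.85) = 0.2100/0.5000 = 0.4200
Terminal stock prices: S_uu = 45.56, S_ud = 28.69, S_dd = 18.06
Terminal payoffs (S − K): max(20.56, 0) = 20.56, max(3.688, 0) = 3.688, max(-6.938, 0) = 0
Node u (S = 33.75): V_u = 1/1.06·[0.4200·20.5625 + 0.5800·3.6875] = 10.1651
Node d (S = 21.25): V_d = 1/1.06·[0.4200·3.6875 + 0.5800·0.0000] = 1.4611
Node 0 (S = 25): V_0 = 1/1.06·[0.4200·10.1651 + 0.5800·1.4611] = 4.8271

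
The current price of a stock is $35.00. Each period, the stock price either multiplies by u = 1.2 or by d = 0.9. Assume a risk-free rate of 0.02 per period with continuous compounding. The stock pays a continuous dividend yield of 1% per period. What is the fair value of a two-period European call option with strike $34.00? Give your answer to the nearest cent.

$3.82

Per-period risk-free factor R = e^0.02 = 1.0202; dividend-adjusted growth = e^(0.02−0.01) = 1.0101.
Risk-neutral probability p = (1.0101 − 0.9)/(1.2 − 0.9) = 0.1101/0.3000 = 0.3668
Terminal stock prices: S_uu = 50.4, S_ud = 37.8, S_dd = 28.35
Terminal payoffs (S − K): max(16.4, 0) = 16.4, max(3.8, 0) = 3.8, max(-5.65, 0) = 0
Node u (S = 42): V_u = e^(−0.02)·[0.3668·16.4000 + 0.6332·3.8000] = 8.2553
Node d (S = 31.5): V_d = e^(−0.02)·[0.3668·3.8000 + 0.6332·0.0000] = 1.3664
Node 0 (S = 35): V_0 = e^(−0.02)·[0.3668·8.2553 + 0.6332·1.3664] = 3.8164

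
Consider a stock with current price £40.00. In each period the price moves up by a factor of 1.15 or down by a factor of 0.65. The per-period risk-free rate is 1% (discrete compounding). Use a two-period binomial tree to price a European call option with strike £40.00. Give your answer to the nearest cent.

Risk-neutral probability p = (1 + 0.01 − 0.65)/(1.15 − 0.65) = 0.3600/0.5000 = 0.7200
Terminal stock prices: S_uu = 52.9, S_ud = 29.9, S_dd = 16.9
Terminal payoffs (S − K): max(12.9, 0) = 12.9, max(-10.1, 0) = 0, max(-23.1, 0) = 0
Node u (S = 46): V_u = 1/1.01·[0.7200·12.9000 + 0.2800·0.0000] = 9.1960
Node d (S = 26): V_d = 1/1.01·[0.7200·0.0000 + 0.2800·0.0000] = 0.0000
Node 0 (S = 40): V_0 = 1/1.01·[0.7200·9.1960 + 0.2800·0.0000] = 6.5556

£6.56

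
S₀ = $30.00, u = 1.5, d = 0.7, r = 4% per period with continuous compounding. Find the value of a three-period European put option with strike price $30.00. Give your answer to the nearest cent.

Risk-neutral probability p = (e^0.04 − 0.7)/(1.5 − 0.7) = 0.3408/0.8000 = 0.4260
Terminal stock prices: S_uuu = 101.2, S_uud = 47.25, S_udd = 22.05, S_ddd = 10.29
Terminal payoffs (K − S): max(-71.25, 0) = 0, max(-17.25, 0) = 0, max(7.95, 0) = 7.95, max(19.71, 0) = 19.71
Node uu (S = 67.5): V_uu = e^(−0.04)·[0.4260·0.0000 + 0.5740·0.0000] = 0.0000
Node ud (S = 31.5): V_ud = e^(−0.04)·[0.4260·0.0000 + 0.5740·7.9500] = 4.3843
Node dd (S = 14.7): V_dd = e^(−0.04)·[0.4260·7.9500 + 0.5740·19.7100] = 14.1237
Node u (S = 45): V_u = e^(−0.04)·[0.4260·0.0000 + 0.5740·4.3843] = 2.4178
Node d (S = 21): V_d = e^(−0.04)·[0.4260·4.3843 + 0.5740·14.1237] = 9.5835
Node 0 (S = 30): V_0 = e^(−0.04)·[0.4260·2.4178 + 0.5740·9.5835] = 6.2747

$6.27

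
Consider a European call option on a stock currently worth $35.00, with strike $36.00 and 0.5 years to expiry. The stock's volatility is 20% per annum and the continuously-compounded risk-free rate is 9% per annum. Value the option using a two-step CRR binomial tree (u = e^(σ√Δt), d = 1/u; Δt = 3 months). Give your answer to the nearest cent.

$2.24

CRR parameters: u = e^(σ√Δt) = e^(0.2·√0.25) = 1.1052, d = 1/u = 0.9048
Per-period rate: rΔt = 0.09·0.25 = 0.0225, so R = e^0.0225 = 1.0228
Risk-neutral probability p = (e^0.0225 − 0.9048)/(1.1052 − 0.9048) = 0.1179/0.2003 = 0.5886
Terminal stock prices: S_uu = 42.75, S_ud = 35, S_dd = 28.66
Terminal payoffs (S − K): max(6.749, 0) = 6.749, max(-1, 0) = 0, max(-7.344, 0) = 0
Node u (S = 38.68): V_u = e^(−0.0225)·[0.5886·6.7491 + 0.4114·0.0000] = 3.8842
Node d (S = 31.67): V_d = e^(−0.0225)·[0.5886·0.0000 + 0.4114·0.0000] = 0.0000
Node 0 (S = 35): V_0 = e^(−0.0225)·[0.5886·3.8842 + 0.4114·0.0000] = 2.2354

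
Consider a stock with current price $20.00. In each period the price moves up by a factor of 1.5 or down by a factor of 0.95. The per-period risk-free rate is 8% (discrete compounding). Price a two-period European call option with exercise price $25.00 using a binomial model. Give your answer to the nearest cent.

Risk-neutral probability p = (1 + 0.08 − 0.95)/(1.5 − 0.95) = 0.1300/0.5500 = 0.2364
Terminal stock prices: S_uu = 45, S_ud = 28.5, S_dd = 18.05
Terminal payoffs (S − K): max(20, 0) = 20, max(3.5, 0) = 3.5, max(-6.95, 0) = 0
Node u (S = 30): V_u = 1/1.08·[0.2364·20.0000 + 0.7636·3.5000] = 6.8519
Node d (S = 19): V_d = 1/1.08·[0.2364·3.5000 + 0.7636·0.0000] = 0.7660
Node 0 (S = 20): V_0 = 1/1.08·[0.2364·6.8519 + 0.7636·0.7660] = 2.0412

$2.04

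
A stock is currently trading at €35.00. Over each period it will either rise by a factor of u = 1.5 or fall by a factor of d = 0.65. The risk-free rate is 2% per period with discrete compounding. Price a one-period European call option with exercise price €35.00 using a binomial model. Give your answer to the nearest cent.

€7.47

Risk-neutral probability p = (1 + 0.02 − 0.65)/(1.5 − 0.65) = 0.3700/0.8500 = 0.4353
Terminal stock prices: S_u = 52.5, S_d = 22.75
Terminal payoffs (S − K): max(17.5, 0) = 17.5, max(-12.25, 0) = 0
Node 0 (S = 35): V_0 = 1/1.02·[0.4353·17.5000 + 0.5647·0.0000] = 7.4683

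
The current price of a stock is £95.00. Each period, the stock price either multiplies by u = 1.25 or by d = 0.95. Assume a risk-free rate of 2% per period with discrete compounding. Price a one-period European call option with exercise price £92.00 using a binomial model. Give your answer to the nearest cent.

£6.12

Risk-neutral probability p = (1 + 0.02 − 0.95)/(1.25 − 0.95) = 0.0700/0.3000 = 0.2333
Terminal stock prices: S_u = 118.8, S_d = 90.25
Terminal payoffs (S − K): max(26.75, 0) = 26.75, max(-1.75, 0) = 0
Node 0 (S = 95): V_0 = 1/1.02·[0.2333·26.7500 + 0.7667·0.0000] = 6.1193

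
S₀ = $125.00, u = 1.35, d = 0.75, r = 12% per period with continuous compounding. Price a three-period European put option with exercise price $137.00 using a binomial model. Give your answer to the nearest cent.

$10.62

Risk-neutral probability p = (e^0.12 − 0.75)/(1.35 − 0.75) = 0.3775/0.6000 = 0.6292
Terminal stock prices: S_uuu = 307.5, S_uud = 170.9, S_udd = 94.92, S_ddd = 52.73
Terminal payoffs (K − S): max(-170.5, 0) = 0, max(-33.86, 0) = 0, max(42.08, 0) = 42.08, max(84.27, 0) = 84.27
Node uu (S = 227.8): V_uu = e^(−0.12)·[0.6292·0.0000 + 0.3708·0.0000] = 0.0000
Node ud (S = 126.6): V_ud = e^(−0.12)·[0.6292·0.0000 + 0.3708·42.0781] = 13.8397
Node dd (S = 70.31): V_dd = e^(−0.12)·[0.6292·42.0781 + 0.3708·84.2656] = 51.1956
Node u (S = 168.8): V_u = e^(−0.12)·[0.6292·0.0000 + 0.3708·13.8397] = 4.5519
Node d (S = 93.75): V_d = e^(−0.12)·[0.6292·13.8397 + 0.3708·51.1956] = 24.5612
Node 0 (S = 125): V_0 = e^(−0.12)·[0.6292·4.5519 + 0.3708·24.5612] = 10.6183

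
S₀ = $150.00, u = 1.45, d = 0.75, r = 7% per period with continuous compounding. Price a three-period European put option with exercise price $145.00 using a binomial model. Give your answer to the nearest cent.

Risk-neutral probability p = (e^0.07 − 0.75)/(1.45 − 0.75) = 0.3225/0.7000 = 0.4607
Terminal stock prices: S_uuu = 457.3, S_uud = 236.5, S_udd = 122.3, S_ddd = 63.28
Terminal payoffs (K − S): max(-312.3, 0) = 0, max(-91.53, 0) = 0, max(22.66, 0) = 22.66, max(81.72, 0) = 81.72
Node uu (S = 315.4): V_uu = e^(−0.07)·[0.4607·0.0000 + 0.5393·0.0000] = 0.0000
Node ud (S = 163.1): V_ud = e^(−0.07)·[0.4607·0.0000 + 0.5393·22.6562] = 11.3919
Node dd (S = 84.38): V_dd = e^(−0.07)·[0.4607·22.6562 + 0.5393·81.7188] = 50.8221
Node u (S = 217.5): V_u = e^(−0.07)·[0.4607·0.0000 + 0.5393·11.3919] = 5.7280
Node d (S = 112.5): V_d = e^(−0.07)·[0.4607·11.3919 + 0.5393·50.8221] = 30.4479
Node 0 (S = 150): V_0 = e^(−0.07)·[0.4607·5.7280 + 0.5393·30.4479] = 17.7703

$17.77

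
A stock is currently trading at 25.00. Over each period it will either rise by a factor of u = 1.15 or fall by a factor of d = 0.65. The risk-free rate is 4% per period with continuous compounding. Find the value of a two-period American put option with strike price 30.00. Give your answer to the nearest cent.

Risk-neutral probability p = (e^0.04 − 0.65)/(1.15 − 0.65) = 0.3908/0.5000 = 0.7816
Terminal stock prices: S_uu = 33.06, S_ud = 18.69, S_dd = 10.56
Terminal payoffs (K − S): max(-3.062, 0) = 0, max(11.31, 0) = 11.31, max(19.44, 0) = 19.44
Node u (S = 28.75): continuation = e^(−0.04)·[0.7816·0.0000 + 0.2184·11.3125] = 2.3735; exercise value = 1.2500 ≤ continuation, so V_u = 2.3735
Node d (S = 16.25): continuation = e^(−0.04)·[0.7816·11.3125 + 0.2184·19.4375] = 12.5737; exercise value = 13.7500 > continuation, so V_d = 13.7500 (exercise)
Node 0 (S = 25): continuation = e^(−0.04)·[0.7816·2.3735 + 0.2184·13.7500] = 4.6674; exercise value = 5.0000 > continuation, so V_0 = 5.0000 (exercise)

5.00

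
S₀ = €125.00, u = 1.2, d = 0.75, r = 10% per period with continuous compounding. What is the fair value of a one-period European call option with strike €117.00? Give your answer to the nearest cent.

Risk-neutral probability p = (e^0.1 − 0.75)/(1.2 − 0.75) = 0.3552/0.4500 = 0.7893
Terminal stock prices: S_u = 150, S_d = 93.75
Terminal payoffs (S − K): max(33, 0) = 33, max(-23.25, 0) = 0
Node 0 (S = 125): V_0 = e^(−0.1)·[0.7893·33.0000 + 0.2107·0.0000] = 23.5673

€23.57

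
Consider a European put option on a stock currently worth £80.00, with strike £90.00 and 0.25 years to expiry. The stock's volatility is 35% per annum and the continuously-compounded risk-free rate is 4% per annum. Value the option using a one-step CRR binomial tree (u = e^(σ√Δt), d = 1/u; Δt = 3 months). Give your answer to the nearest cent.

£11.65

CRR parameters: u = e^(σ√Δt) = e^(0.35·√0.25) = 1.1912, d = 1/u = 0.8395
Per-period rate: rΔt = 0.04·0.25 = 0.01, so R = e^0.01 = 1.0101
Risk-neutral probability p = (e^0.01 − 0.8395)/(1.1912 − 0.8395) = 0.1706/0.3518 = 0.4849
Terminal stock prices: S_u = 95.3, S_d = 67.16
Terminal payoffs (K − S): max(-5.3, 0) = 0, max(22.84, 0) = 22.84
Node 0 (S = 80): V_0 = e^(−0.01)·[0.4849·0.0000 + 0.5151·22.8434] = 11.6489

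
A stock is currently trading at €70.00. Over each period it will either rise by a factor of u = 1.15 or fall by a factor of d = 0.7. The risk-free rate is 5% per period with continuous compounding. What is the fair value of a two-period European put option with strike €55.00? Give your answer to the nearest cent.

€0.90

Risk-neutral probability p = (e^0.05 − 0.7)/(1.15 − 0.7) = 0.3513/0.4500 = 0.7806
Terminal stock prices: S_uu = 92.57, S_ud = 56.35, S_dd = 34.3
Terminal payoffs (K − S): max(-37.57, 0) = 0, max(-1.35, 0) = 0, max(20.7, 0) = 20.7
Node u (S = 80.5): V_u = e^(−0.05)·[0.7806·0.0000 + 0.2194·0.0000] = 0.0000
Node d (S = 49): V_d = e^(−0.05)·[0.7806·0.0000 + 0.2194·20.7000] = 4.3200
Node 0 (S = 70): V_0 = e^(−0.05)·[0.7806·0.0000 + 0.2194·4.3200] = 0.9016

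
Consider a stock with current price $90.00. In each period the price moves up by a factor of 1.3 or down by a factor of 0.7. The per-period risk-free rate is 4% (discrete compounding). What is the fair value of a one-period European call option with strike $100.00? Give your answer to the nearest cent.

$9.26

Risk-neutral probability p = (1 + 0.04 − 0.7)/(1.3 − 0.7) = 0.3400/0.6000 = 0.5667
Terminal stock prices: S_u = 117, S_d = 63
Terminal payoffs (S − K): max(17, 0) = 17, max(-37, 0) = 0
Node 0 (S = 90): V_0 = 1/1.04·[0.5667·17.0000 + 0.4333·0.0000] = 9.2628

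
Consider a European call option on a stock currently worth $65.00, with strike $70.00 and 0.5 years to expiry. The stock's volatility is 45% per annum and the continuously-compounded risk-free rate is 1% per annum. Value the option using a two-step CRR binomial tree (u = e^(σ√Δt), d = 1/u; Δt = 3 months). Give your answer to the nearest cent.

$6.42

CRR parameters: u = e^(σ√Δt) = e^(0.45·√0.25) = 1.2523, d = 1/u = 0.7985
Per-period rate: rΔt = 0.01·0.25 = 0.0025, so R = e^0.0025 = 1.0025
Risk-neutral probability p = (e^0.0025 − 0.7985)/(1.2523 − 0.7985) = 0.2040/0.4538 = 0.4495
Terminal stock prices: S_uu = 101.9, S_ud = 65, S_dd = 41.45
Terminal payoffs (S − K): max(31.94, 0) = 31.94, max(-5, 0) = 0, max(-28.55, 0) = 0
Node u (S = 81.4): V_u = e^(−0.0025)·[0.4495·31.9403 + 0.5505·0.0000] = 14.3214
Node d (S = 51.9): V_d = e^(−0.0025)·[0.4495·0.0000 + 0.5505·0.0000] = 0.0000
Node 0 (S = 65): V_0 = e^(−0.0025)·[0.4495·14.3214 + 0.5505·0.0000] = 6.4214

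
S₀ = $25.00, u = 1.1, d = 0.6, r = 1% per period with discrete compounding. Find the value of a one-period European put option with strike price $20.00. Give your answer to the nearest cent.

$0.89

Risk-neutral probability p = (1 + 0.01 − 0.6)/(1.1 − 0.6) = 0.4100/0.5000 = 0.8200
Terminal stock prices: S_u = 27.5, S_d = 15
Terminal payoffs (K − S): max(-7.5, 0) = 0, max(5, 0) = 5
Node 0 (S = 25): V_0 = 1/1.01·[0.8200·0.0000 + 0.1800·5.0000] = 0.8911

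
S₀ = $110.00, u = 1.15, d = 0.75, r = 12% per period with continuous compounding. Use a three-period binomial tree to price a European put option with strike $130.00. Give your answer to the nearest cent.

Risk-neutral probability p = (e^0.12 − 0.75)/(1.15 − 0.75) = 0.3775/0.4000 = 0.9437
Terminal stock prices: S_uuu = 167.3, S_uud = 109.1, S_udd = 71.16, S_ddd = 46.41
Terminal payoffs (K − S): max(-37.3, 0) = 0, max(20.89, 0) = 20.89, max(58.84, 0) = 58.84, max(83.59, 0) = 83.59
Node uu (S = 145.5): V_uu = e^(−0.12)·[0.9437·0.0000 + 0.0563·20.8938] = 1.0425
Node ud (S = 94.87): V_ud = e^(−0.12)·[0.9437·20.8938 + 0.0563·58.8438] = 20.4247
Node dd (S = 61.88): V_dd = e^(−0.12)·[0.9437·58.8438 + 0.0563·83.5938] = 53.4247
Node u (S = 126.5): V_u = e^(−0.12)·[0.9437·1.0425 + 0.0563·20.4247] = 1.8917
Node d (S = 82.5): V_d = e^(−0.12)·[0.9437·20.4247 + 0.0563·53.4247] = 19.7616
Node 0 (S = 110): V_0 = e^(−0.12)·[0.9437·1.8917 + 0.0563·19.7616] = 2.5695

$2.57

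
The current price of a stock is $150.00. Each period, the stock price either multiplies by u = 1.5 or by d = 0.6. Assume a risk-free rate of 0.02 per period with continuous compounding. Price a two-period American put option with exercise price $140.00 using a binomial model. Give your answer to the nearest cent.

Risk-neutral probability p = (e^0.02 − 0.6)/(1.5 − 0.6) = 0.4202/0.9000 = 0.4669
Terminal stock prices: S_uu = 337.5, S_ud = 135, S_dd = 54
Terminal payoffs (K − S): max(-197.5, 0) = 0, max(5, 0) = 5, max(86, 0) = 86
Node u (S = 225): continuation = e^(−0.02)·[0.4669·0.0000 + 0.5331·5.0000] = 2.6128; exercise value = 0.0000 ≤ continuation, so V_u = 2.6128
Node d (S = 90): continuation = e^(−0.02)·[0.4669·5.0000 + 0.5331·86.0000] = 47.2278; exercise value = 50.0000 > continuation, so V_d = 50.0000 (exercise)
Node 0 (S = 150): continuation = e^(−0.02)·[0.4669·2.6128 + 0.5331·50.0000] = 27.3234; exercise value = 0.0000 ≤ continuation, so V_0 = 27.3234

$27.32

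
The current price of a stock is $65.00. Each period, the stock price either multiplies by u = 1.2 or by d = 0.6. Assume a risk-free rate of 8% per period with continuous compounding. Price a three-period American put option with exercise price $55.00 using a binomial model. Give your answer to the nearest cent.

Risk-neutral probability p = (e^0.08 − 0.6)/(1.2 − 0.6) = 0.4833/0.6000 = 0.8055
Terminal stock prices: S_uuu = 112.3, S_uud = 56.16, S_udd = 28.08, S_ddd = 14.04
Terminal payoffs (K − S): max(-57.32, 0) = 0, max(-1.16, 0) = 0, max(26.92, 0) = 26.92, max(40.96, 0) = 40.96
Node uu (S = 93.6): continuation = e^(−0.08)·[0.8055·0.0000 + 0.1945·0.0000] = 0.0000; exercise value = 0.0000 ≤ continuation, so V_uu = 0.0000
Node ud (S = 46.8): continuation = e^(−0.08)·[0.8055·0.0000 + 0.1945·26.9200] = 4.8339; exercise value = 8.2000 > continuation, so V_ud = 8.2000 (exercise)
Node dd (S = 23.4): continuation = e^(−0.08)·[0.8055·26.9200 + 0.1945·40.9600] = 27.3714; exercise value = 31.6000 > continuation, so V_dd = 31.6000 (exercise)
Node u (S = 78): continuation = e^(−0.08)·[0.8055·0.0000 + 0.1945·8.2000] = 1.4724; exercise value = 0.0000 ≤ continuation, so V_u = 1.4724
Node d (S = 39): continuation = e^(−0.08)·[0.8055·8.2000 + 0.1945·31.6000] = 11.7714; exercise value = 16.0000 > continuation, so V_d = 16.0000 (exercise)
Node 0 (S = 65): continuation = e^(−0.08)·[0.8055·1.4724 + 0.1945·16.0000] = 3.9679; exercise value = 0.0000 ≤ continuation, so V_0 = 3.9679

$3.97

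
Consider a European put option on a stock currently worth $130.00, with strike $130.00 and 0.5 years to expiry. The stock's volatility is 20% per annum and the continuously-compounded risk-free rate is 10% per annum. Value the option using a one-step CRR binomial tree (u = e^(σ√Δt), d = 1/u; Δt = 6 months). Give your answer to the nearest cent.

$5.78

CRR parameters: u = e^(σ√Δt) = e^(0.2·√0.5) = 1.1519, d = 1/u = 0.8681
Per-period rate: rΔt = 0.1·0.5 = 0.05, so R = e^0.05 = 1.0513
Risk-neutral probability p = (e^0.05 − 0.8681)/(1.1519 − 0.8681) = 0.1831/0.2838 = 0.6454
Terminal stock prices: S_u = 149.7, S_d = 112.9
Terminal payoffs (K − S): max(-19.75, 0) = 0, max(17.14, 0) = 17.14
Node 0 (S = 130): V_0 = e^(−0.05)·[0.6454·0.0000 + 0.3546·17.1440] = 5.7832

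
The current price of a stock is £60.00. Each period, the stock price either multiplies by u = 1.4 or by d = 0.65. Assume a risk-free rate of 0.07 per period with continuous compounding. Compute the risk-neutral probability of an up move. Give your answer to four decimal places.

Risk-neutral probability p = (e^0.07 − 0.65)/(1.4 − 0.65) = 0.4225/0.7500 = 0.5633

p = 0.5633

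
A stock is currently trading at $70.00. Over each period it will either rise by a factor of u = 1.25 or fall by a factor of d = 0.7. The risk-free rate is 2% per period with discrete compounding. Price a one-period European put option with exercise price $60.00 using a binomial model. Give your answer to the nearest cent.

$4.51

Risk-neutral probability p = (1 + 0.02 − 0.7)/(1.25 − 0.7) = 0.3200/0.5500 = 0.5818
Terminal stock prices: S_u = 87.5, S_d = 49
Terminal payoffs (K − S): max(-27.5, 0) = 0, max(11, 0) = 11
Node 0 (S = 70): V_0 = 1/1.02·[0.5818·0.0000 + 0.4182·11.0000] = 4.5098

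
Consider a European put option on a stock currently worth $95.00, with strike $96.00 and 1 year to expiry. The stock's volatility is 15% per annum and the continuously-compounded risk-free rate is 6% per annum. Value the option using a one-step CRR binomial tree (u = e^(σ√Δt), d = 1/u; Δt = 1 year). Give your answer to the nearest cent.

CRR parameters: u = e^(σ√Δt) = e^(0.15·√1) = 1.1618, d = 1/u = 0.8607
Per-period rate: rΔt = 0.06·1 = 0.06, so R = e^0.06 = 1.0618
Risk-neutral probability p = (e^0.06 − 0.8607)/(1.1618 − 0.8607) = 0.2011/0.3011 = 0.6679
Terminal stock prices: S_u = 110.4, S_d = 81.77
Terminal payoffs (K − S): max(-14.37, 0) = 0, max(14.23, 0) = 14.23
Node 0 (S = 95): V_0 = e^(−0.06)·[0.6679·0.0000 + 0.3321·14.2327] = 4.4512

$4.45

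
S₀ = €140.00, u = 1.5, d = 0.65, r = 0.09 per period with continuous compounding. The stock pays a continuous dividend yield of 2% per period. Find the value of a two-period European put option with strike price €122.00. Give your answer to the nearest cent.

Per-period risk-free factor R = e^0.09 = 1.0942; dividend-adjusted growth = e^(0.09−0.02) = 1.0725.
Risk-neutral probability p = (1.0725 − 0.65)/(1.5 − 0.65) = 0.4225/0.8500 = 0.4971
Terminal stock prices: S_uu = 315, S_ud = 136.5, S_dd = 59.15
Terminal payoffs (K − S): max(-193, 0) = 0, max(-14.5, 0) = 0, max(62.85, 0) = 62.85
Node u (S = 210): V_u = e^(−0.09)·[0.4971·0.0000 + 0.5029·0.0000] = 0.0000
Node d (S = 91): V_d = e^(−0.09)·[0.4971·0.0000 + 0.5029·62.8500] = 28.8887
Node 0 (S = 140): V_0 = e^(−0.09)·[0.4971·0.0000 + 0.5029·28.8887] = 13.2785

€13.28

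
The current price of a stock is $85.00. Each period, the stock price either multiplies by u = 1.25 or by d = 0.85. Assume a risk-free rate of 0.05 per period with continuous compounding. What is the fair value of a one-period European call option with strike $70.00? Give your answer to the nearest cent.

Risk-neutral probability p = (e^0.05 − 0.85)/(1.25 − 0.85) = 0.2013/0.4000 = 0.5032
Terminal stock prices: S_u = 106.2, S_d = 72.25
Terminal payoffs (S − K): max(36.25, 0) = 36.25, max(2.25, 0) = 2.25
Node 0 (S = 85): V_0 = e^(−0.05)·[0.5032·36.2500 + 0.4968·2.2500] = 18.4139

$18.41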